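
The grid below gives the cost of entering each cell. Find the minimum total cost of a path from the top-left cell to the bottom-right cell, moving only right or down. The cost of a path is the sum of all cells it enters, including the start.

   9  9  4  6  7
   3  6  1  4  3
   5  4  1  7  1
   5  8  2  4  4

30

Take (0,0) (1,0) (1,1) (1,2) (2,2) (3,2) (3,3) (3,4) for a total of 9 + 3 + 6 + 1 + 1 + 2 + 4 + 4 = 30.
(Top row then right column would cost 43.)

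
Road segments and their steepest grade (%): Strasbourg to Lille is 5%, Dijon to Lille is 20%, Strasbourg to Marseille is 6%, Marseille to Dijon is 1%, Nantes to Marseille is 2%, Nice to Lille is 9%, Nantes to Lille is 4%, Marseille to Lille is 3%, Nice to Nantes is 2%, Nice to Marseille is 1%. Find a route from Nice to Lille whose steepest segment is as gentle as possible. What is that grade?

3

Comparing a few candidate routes:
Nice -> Marseille -> Nantes -> Lille: max(1, 2, 4) = 4
Nice -> Marseille -> Strasbourg -> Lille: max(1, 6, 5) = 6
Nice -> Nantes -> Marseille -> Lille: max(2, 2, 3) = 3
Nice -> Nantes -> Lille: max(2, 4) = 4
Nice -> Marseille -> Lille: max(1, 3) = 3
Smallest bottleneck: 3%.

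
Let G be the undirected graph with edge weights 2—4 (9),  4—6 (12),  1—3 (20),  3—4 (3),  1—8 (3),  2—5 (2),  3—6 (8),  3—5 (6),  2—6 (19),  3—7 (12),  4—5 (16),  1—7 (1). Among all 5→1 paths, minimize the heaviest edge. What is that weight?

Comparing a few candidate routes:
5 → 2 → 4 → 3 → 7 → 1: max(2, 9, 3, 12, 1) = 12
5 → 2 → 4 → 6 → 3 → 7 → 1: max(2, 9, 12, 8, 12, 1) = 12
5 → 4 → 6 → 3 → 7 → 1: max(16, 12, 8, 12, 1) = 16
5 → 3 → 7 → 1: max(6, 12, 1) = 12
Best route has worst link 12.

12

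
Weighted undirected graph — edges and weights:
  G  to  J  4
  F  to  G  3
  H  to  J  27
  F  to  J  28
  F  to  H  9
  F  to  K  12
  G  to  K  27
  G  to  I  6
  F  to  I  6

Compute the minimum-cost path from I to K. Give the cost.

18

Comparing a few candidate routes:
I - G - K: 6 + 27 = 33
I - F - G - K: 6 + 3 + 27 = 36
I - G - F - K: 6 + 3 + 12 = 21
I - F - K: 6 + 12 = 18
Best route has total 18.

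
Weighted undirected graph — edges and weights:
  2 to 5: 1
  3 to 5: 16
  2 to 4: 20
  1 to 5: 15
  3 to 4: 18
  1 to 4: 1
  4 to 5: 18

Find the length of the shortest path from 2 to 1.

A few of the 2→1 routes:
2 - 4 - 1: 20 + 1 = 21
2 - 5 - 1: 1 + 15 = 16
2 - 5 - 4 - 1: 1 + 18 + 1 = 20
Best route has total 16.

16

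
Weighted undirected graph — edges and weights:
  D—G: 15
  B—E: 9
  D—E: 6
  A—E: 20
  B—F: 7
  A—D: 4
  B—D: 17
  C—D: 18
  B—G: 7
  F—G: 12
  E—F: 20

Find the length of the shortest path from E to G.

A few of the E→G routes:
E -> B -> G: 9 + 7 = 16
E -> D -> B -> G: 6 + 17 + 7 = 30
E -> D -> G: 6 + 15 = 21
E -> B -> F -> G: 9 + 7 + 12 = 28
Best route has total 16.

16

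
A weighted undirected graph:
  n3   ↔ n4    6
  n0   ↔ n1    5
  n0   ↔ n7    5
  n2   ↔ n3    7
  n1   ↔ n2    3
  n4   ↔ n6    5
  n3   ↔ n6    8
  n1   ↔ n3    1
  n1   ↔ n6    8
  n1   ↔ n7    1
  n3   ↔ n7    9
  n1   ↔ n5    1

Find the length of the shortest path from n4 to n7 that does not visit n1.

Candidate routes:
n4-n6-n3-n7: 5 + 8 + 9 = 22
n4-n3-n7: 6 + 9 = 15
The minimum is 15.

15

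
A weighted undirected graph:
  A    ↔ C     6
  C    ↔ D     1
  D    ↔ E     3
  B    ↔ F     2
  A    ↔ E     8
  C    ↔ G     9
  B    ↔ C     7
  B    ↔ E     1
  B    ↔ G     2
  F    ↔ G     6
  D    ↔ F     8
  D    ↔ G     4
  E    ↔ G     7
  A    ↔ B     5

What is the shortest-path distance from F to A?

7

Checking several routes:
F → B → G → D → C → A: 2 + 2 + 4 + 1 + 6 = 15
F → B → C → A: 2 + 7 + 6 = 15
F → G → B → A: 6 + 2 + 5 = 13
F → B → E → A: 2 + 1 + 8 = 11
F → B → E → D → C → A: 2 + 1 + 3 + 1 + 6 = 13
F → B → A: 2 + 5 = 7
Best route has total 7.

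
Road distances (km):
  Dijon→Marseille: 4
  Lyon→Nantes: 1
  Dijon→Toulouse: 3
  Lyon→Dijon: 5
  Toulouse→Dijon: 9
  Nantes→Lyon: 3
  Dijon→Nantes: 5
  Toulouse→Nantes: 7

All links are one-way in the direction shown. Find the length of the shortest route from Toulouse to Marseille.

Paths from Toulouse to Marseille:
Toulouse - Dijon - Marseille: 9 + 4 = 13
Toulouse - Nantes - Lyon - Dijon - Marseille: 7 + 3 + 5 + 4 = 19
The minimum is 13 km.

13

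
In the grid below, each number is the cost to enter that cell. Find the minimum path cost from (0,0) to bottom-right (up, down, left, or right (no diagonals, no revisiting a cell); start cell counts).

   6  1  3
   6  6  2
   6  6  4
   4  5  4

Best path: r0c0 -> r0c1 -> r0c2 -> r1c2 -> r2c2 -> r3c2
Cost: 6 + 1 + 3 + 2 + 4 + 4 = 20

20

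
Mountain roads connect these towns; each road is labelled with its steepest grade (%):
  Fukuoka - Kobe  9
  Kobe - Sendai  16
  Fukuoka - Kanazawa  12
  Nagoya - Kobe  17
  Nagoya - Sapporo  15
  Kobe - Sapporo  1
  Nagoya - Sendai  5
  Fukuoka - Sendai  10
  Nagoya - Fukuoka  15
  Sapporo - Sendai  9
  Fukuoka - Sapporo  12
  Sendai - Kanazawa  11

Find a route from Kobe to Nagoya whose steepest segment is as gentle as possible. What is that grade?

Comparing a few candidate routes:
Kobe - Fukuoka - Sapporo - Sendai - Nagoya: max(9, 12, 9, 5) = 12
Kobe - Fukuoka - Kanazawa - Sendai - Nagoya: max(9, 12, 11, 5) = 12
Kobe - Fukuoka - Sendai - Nagoya: max(9, 10, 5) = 10
Kobe - Sapporo - Sendai - Nagoya: max(1, 9, 5) = 9
Kobe - Sapporo - Fukuoka - Kanazawa - Sendai - Nagoya: max(1, 12, 12, 11, 5) = 12
Kobe - Sapporo - Fukuoka - Sendai - Nagoya: max(1, 12, 10, 5) = 12
Smallest bottleneck: 9%.

9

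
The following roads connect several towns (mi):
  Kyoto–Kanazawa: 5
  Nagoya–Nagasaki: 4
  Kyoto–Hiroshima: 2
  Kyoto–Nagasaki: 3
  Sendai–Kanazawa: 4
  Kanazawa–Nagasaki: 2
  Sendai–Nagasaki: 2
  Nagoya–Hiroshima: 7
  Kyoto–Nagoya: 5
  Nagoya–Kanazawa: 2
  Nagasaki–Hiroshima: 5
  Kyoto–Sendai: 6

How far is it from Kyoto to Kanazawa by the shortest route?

A few of the Kyoto→Kanazawa routes:
Kyoto→Nagasaki→Nagoya→Kanazawa: 3 + 4 + 2 = 9
Kyoto→Kanazawa: 5
Kyoto→Nagasaki→Kanazawa: 3 + 2 = 5
Kyoto→Nagoya→Kanazawa: 5 + 2 = 7
The minimum is 5 mi.

5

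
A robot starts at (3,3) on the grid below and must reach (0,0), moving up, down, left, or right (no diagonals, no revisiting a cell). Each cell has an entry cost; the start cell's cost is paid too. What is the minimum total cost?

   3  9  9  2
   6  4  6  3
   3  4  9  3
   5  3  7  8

Best path: [3,3] → [2,3] → [1,3] → [1,2] → [1,1] → [1,0] → [0,0]
Cost: 8 + 3 + 3 + 6 + 4 + 6 + 3 = 33

33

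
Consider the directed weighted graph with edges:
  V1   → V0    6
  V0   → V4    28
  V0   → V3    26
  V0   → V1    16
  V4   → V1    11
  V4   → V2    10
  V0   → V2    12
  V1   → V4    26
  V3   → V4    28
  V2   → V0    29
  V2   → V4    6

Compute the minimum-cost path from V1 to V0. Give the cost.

Routes from V1 to V0:
V1 -> V0: 6
V1 -> V4 -> V2 -> V0: 26 + 10 + 29 = 65
The minimum is 6.

6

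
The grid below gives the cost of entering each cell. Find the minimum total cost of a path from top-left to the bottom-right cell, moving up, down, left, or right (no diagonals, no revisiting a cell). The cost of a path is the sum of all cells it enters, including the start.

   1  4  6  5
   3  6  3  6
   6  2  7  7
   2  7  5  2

Path r0c0 → r1c0 → r1c1 → r2c1 → r2c2 → r3c2 → r3c3: 1 + 3 + 6 + 2 + 7 + 5 + 2 = 26.

26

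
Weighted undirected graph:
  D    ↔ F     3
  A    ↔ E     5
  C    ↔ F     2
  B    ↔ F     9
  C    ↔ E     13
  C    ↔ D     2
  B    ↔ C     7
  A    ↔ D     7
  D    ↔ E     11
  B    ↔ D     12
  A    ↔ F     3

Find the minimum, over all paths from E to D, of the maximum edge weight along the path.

5

A few of the E→D routes:
E - A - F - D: max(5, 3, 3) = 5
E - A - F - C - B - D: max(5, 3, 2, 7, 12) = 12
E - D: max(11) = 11
E - A - F - C - D: max(5, 3, 2, 2) = 5
E - A - F - B - C - D: max(5, 3, 9, 7, 2) = 9
E - A - D: max(5, 7) = 7
Smallest bottleneck: 5.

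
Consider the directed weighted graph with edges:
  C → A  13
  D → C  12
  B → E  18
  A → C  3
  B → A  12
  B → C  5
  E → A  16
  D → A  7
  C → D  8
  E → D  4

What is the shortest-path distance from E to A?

Routes from E to A:
E - A: 16
E - D - C - A: 4 + 12 + 13 = 29
E - D - A: 4 + 7 = 11
Shortest: 11.

11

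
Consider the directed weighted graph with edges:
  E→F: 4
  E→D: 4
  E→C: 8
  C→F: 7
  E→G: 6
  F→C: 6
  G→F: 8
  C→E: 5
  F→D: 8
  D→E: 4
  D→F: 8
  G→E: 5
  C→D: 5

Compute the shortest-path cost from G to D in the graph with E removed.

Candidate routes:
G→F→C→D: 8 + 6 + 5 = 19
G→F→D: 8 + 8 = 16
The minimum is 16.

16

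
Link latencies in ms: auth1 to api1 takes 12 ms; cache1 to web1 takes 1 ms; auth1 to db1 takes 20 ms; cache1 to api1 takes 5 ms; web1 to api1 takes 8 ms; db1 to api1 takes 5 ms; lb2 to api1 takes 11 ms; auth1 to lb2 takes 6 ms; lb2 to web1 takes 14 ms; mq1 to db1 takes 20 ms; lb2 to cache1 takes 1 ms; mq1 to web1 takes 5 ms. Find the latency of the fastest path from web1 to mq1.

Comparing a few candidate routes:
web1 - cache1 - lb2 - api1 - db1 - mq1: 1 + 1 + 11 + 5 + 20 = 38
web1 - cache1 - api1 - db1 - mq1: 1 + 5 + 5 + 20 = 31
web1 - lb2 - cache1 - api1 - db1 - mq1: 14 + 1 + 5 + 5 + 20 = 45
web1 - mq1: 5
web1 - api1 - db1 - mq1: 8 + 5 + 20 = 33
web1 - cache1 - lb2 - auth1 - api1 - db1 - mq1: 1 + 1 + 6 + 12 + 5 + 20 = 45
Best route has total 5 ms.

5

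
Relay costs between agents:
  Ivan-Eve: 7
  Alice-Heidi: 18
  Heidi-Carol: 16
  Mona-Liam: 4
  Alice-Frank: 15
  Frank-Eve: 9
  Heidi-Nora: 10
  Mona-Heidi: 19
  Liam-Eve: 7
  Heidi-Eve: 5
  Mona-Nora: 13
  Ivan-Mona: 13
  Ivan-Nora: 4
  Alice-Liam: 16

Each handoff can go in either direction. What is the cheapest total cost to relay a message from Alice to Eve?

23

Some routes from Alice to Eve:
Alice → Frank → Eve: 15 + 9 = 24
Alice → Liam → Eve: 16 + 7 = 23
Alice → Heidi → Eve: 18 + 5 = 23
Shortest: 23.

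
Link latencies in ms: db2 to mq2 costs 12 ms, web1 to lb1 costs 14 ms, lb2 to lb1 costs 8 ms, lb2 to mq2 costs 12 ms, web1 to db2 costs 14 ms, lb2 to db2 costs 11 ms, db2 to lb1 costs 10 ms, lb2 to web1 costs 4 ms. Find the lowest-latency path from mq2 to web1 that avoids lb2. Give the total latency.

26

Paths from mq2 to web1 avoiding lb2:
mq2 -> db2 -> lb1 -> web1: 12 + 10 + 14 = 36
mq2 -> db2 -> web1: 12 + 14 = 26
The minimum is 26 ms.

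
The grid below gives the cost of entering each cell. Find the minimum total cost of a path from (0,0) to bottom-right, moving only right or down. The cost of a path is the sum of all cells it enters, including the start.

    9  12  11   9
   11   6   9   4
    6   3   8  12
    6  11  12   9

Best path: [0,0] [1,0] [1,1] [2,1] [2,2] [2,3] [3,3]
Cost: 9 + 11 + 6 + 3 + 8 + 12 + 9 = 58
For comparison, the top-then-right route costs 66.

58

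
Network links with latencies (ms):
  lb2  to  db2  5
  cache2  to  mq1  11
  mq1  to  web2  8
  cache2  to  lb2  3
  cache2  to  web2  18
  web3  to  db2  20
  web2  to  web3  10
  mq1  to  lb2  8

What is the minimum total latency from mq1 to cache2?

11

Checking several routes:
mq1 → lb2 → cache2: 8 + 3 = 11
mq1 → cache2: 11
mq1 → web2 → cache2: 8 + 18 = 26
Shortest: 11 ms.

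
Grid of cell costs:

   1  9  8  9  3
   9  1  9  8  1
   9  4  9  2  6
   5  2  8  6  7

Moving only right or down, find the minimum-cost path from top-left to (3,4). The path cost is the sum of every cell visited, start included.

Cheapest: [0,0]→[0,1]→[1,1]→[2,1]→[3,1]→[3,2]→[3,3]→[3,4]
  1 + 9 + 1 + 4 + 2 + 8 + 6 + 7 = 38

38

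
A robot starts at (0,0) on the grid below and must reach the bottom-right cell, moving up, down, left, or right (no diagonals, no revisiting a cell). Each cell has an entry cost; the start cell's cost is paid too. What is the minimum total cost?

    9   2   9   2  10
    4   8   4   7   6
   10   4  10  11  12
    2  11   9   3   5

48

Take [0,0]→[0,1]→[0,2]→[0,3]→[1,3]→[2,3]→[3,3]→[3,4] for a total of 9 + 2 + 9 + 2 + 7 + 11 + 3 + 5 = 48.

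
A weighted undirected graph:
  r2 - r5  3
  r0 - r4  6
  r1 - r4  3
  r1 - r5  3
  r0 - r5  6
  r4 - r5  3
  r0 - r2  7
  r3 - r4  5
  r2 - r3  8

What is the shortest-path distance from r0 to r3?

11

Comparing a few candidate routes:
r0→r4→r3: 6 + 5 = 11
r0→r5→r4→r3: 6 + 3 + 5 = 14
r0→r2→r3: 7 + 8 = 15
Best route has total 11.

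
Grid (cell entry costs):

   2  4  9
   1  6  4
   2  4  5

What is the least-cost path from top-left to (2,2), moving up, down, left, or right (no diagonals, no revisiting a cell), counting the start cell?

One optimal route is (0,0) (1,0) (2,0) (2,1) (2,2).
Its cost is 2 + 1 + 2 + 4 + 5 = 14.

14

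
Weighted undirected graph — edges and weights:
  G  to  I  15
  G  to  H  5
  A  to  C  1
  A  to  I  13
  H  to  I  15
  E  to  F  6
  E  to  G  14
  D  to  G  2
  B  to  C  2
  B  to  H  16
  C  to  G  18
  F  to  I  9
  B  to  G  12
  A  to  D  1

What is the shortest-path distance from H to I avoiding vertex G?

Paths from H to I avoiding G:
H→I: 15
H→B→C→A→I: 16 + 2 + 1 + 13 = 32
Shortest: 15.

15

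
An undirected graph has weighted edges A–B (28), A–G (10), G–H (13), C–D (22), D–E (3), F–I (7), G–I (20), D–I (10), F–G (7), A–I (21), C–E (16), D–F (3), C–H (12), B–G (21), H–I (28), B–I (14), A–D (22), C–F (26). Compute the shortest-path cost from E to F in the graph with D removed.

42

Some routes from E to F avoiding D:
E → C → H → I → F: 16 + 12 + 28 + 7 = 63
E → C → H → G → F: 16 + 12 + 13 + 7 = 48
E → C → H → G → I → F: 16 + 12 + 13 + 20 + 7 = 68
E → C → F: 16 + 26 = 42
The minimum is 42.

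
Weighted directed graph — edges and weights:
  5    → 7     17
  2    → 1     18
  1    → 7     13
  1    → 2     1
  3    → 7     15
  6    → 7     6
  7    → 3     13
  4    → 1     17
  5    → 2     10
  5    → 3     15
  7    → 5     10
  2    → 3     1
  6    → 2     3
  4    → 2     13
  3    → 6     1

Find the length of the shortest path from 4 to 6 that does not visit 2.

44

Paths from 4 to 6 avoiding 2:
4 -> 1 -> 7 -> 5 -> 3 -> 6: 17 + 13 + 10 + 15 + 1 = 56
4 -> 1 -> 7 -> 3 -> 6: 17 + 13 + 13 + 1 = 44
Shortest: 44.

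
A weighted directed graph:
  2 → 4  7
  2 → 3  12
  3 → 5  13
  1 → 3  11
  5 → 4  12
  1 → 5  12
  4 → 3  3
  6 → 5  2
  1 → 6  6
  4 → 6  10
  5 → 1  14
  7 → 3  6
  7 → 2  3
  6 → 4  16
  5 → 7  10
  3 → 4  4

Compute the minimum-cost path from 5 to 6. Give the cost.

20

Paths from 5 to 6:
5 - 1 - 6: 14 + 6 = 20
5 - 1 - 3 - 4 - 6: 14 + 11 + 4 + 10 = 39
5 - 7 - 3 - 4 - 6: 10 + 6 + 4 + 10 = 30
5 - 7 - 2 - 4 - 6: 10 + 3 + 7 + 10 = 30
5 - 4 - 6: 12 + 10 = 22
5 - 7 - 2 - 3 - 4 - 6: 10 + 3 + 12 + 4 + 10 = 39
Best route has total 20.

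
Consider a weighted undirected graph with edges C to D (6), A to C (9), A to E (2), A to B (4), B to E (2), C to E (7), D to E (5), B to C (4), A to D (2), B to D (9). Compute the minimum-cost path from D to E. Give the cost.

Some routes from D to E:
D→E: 5
D→A→E: 2 + 2 = 4
D→B→E: 9 + 2 = 11
D→A→B→E: 2 + 4 + 2 = 8
Shortest: 4.

4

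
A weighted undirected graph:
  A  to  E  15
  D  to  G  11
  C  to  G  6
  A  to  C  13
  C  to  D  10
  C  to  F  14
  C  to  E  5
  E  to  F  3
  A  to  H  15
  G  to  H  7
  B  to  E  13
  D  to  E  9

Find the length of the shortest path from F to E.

3

Checking several routes:
F-C-D-E: 14 + 10 + 9 = 33
F-E: 3
F-C-E: 14 + 5 = 19
Best route has total 3.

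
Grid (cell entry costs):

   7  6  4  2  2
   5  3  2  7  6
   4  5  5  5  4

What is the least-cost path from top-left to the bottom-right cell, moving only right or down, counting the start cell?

31

Path r0c0→r0c1→r0c2→r0c3→r0c4→r1c4→r2c4: 7 + 6 + 4 + 2 + 2 + 6 + 4 = 31.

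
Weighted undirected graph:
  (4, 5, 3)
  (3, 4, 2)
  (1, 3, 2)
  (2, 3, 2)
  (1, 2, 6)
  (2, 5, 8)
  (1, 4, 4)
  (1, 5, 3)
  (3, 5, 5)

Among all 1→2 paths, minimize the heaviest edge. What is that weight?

Comparing a few candidate routes:
1 → 4 → 5 → 3 → 2: max(4, 3, 5, 2) = 5
1 → 3 → 2: max(2, 2) = 2
1 → 5 → 4 → 3 → 2: max(3, 3, 2, 2) = 3
1 → 4 → 3 → 2: max(4, 2, 2) = 4
Smallest bottleneck: 2.

2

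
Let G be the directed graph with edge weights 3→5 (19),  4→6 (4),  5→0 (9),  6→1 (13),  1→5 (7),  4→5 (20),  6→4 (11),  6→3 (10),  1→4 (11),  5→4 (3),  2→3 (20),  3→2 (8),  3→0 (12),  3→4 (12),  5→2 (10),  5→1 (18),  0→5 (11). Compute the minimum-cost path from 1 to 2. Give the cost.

Checking several routes:
1-4-6-3-5-2: 11 + 4 + 10 + 19 + 10 = 54
1-4-6-3-2: 11 + 4 + 10 + 8 = 33
1-4-5-2: 11 + 20 + 10 = 41
1-5-4-6-3-2: 7 + 3 + 4 + 10 + 8 = 32
1-5-2: 7 + 10 = 17
Shortest: 17.

17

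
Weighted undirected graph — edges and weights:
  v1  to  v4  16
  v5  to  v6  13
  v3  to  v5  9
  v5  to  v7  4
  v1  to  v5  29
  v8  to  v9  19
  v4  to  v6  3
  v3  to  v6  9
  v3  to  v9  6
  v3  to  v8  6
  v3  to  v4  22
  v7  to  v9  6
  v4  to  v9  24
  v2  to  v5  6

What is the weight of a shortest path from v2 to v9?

16

Some routes from v2 to v9:
v2 - v5 - v6 - v3 - v9: 6 + 13 + 9 + 6 = 34
v2 - v5 - v3 - v9: 6 + 9 + 6 = 21
v2 - v5 - v7 - v9: 6 + 4 + 6 = 16
v2 - v5 - v3 - v8 - v9: 6 + 9 + 6 + 19 = 40
The minimum is 16.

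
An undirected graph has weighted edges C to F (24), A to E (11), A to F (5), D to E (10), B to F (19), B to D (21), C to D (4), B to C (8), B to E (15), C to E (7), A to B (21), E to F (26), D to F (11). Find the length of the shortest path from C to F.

15

A few of the C→F routes:
C → D → F: 4 + 11 = 15
C → B → F: 8 + 19 = 27
C → F: 24
C → E → D → F: 7 + 10 + 11 = 28
C → E → A → F: 7 + 11 + 5 = 23
Best route has total 15.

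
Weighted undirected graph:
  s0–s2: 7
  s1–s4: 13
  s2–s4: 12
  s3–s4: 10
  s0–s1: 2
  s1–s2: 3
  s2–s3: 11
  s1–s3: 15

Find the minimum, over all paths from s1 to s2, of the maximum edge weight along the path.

3

Comparing a few candidate routes:
s1 → s4 → s3 → s2: max(13, 10, 11) = 13
s1 → s2: max(3) = 3
s1 → s0 → s2: max(2, 7) = 7
The minimum achievable maximum is 3.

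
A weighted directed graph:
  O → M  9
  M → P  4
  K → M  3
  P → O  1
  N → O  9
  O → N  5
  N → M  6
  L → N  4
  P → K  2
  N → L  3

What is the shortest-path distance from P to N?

Candidate routes:
P - O - N: 1 + 5 = 6
Best route has total 6.

6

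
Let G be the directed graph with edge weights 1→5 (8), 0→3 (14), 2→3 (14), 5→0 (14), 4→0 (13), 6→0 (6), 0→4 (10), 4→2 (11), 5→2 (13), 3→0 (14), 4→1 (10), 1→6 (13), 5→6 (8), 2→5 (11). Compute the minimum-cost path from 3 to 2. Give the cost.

Paths from 3 to 2:
3 → 0 → 4 → 2: 14 + 10 + 11 = 35
3 → 0 → 4 → 1 → 5 → 2: 14 + 10 + 10 + 8 + 13 = 55
Best route has total 35.

35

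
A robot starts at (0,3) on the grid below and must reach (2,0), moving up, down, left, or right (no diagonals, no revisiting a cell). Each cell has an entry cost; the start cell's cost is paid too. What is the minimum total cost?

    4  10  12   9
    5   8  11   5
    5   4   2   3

28

Best path: (0,3)→(1,3)→(2,3)→(2,2)→(2,1)→(2,0)
Cost: 9 + 5 + 3 + 2 + 4 + 5 = 28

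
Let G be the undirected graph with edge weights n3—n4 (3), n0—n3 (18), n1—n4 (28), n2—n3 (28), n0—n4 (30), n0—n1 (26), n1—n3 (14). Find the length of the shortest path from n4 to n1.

Comparing a few candidate routes:
n4→n1: 28
n4→n3→n1: 3 + 14 = 17
n4→n3→n0→n1: 3 + 18 + 26 = 47
The minimum is 17.

17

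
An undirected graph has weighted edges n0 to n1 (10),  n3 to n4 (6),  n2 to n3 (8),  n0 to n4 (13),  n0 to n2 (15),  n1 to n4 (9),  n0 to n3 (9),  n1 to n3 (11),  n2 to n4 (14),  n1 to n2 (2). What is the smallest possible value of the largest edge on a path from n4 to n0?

Comparing a few candidate routes:
n4 - n3 - n2 - n1 - n0: max(6, 8, 2, 10) = 10
n4 - n1 - n3 - n0: max(9, 11, 9) = 11
n4 - n1 - n0: max(9, 10) = 10
n4 - n3 - n1 - n0: max(6, 11, 10) = 11
n4 - n3 - n0: max(6, 9) = 9
n4 - n1 - n2 - n3 - n0: max(9, 2, 8, 9) = 9
The minimum achievable maximum is 9.

9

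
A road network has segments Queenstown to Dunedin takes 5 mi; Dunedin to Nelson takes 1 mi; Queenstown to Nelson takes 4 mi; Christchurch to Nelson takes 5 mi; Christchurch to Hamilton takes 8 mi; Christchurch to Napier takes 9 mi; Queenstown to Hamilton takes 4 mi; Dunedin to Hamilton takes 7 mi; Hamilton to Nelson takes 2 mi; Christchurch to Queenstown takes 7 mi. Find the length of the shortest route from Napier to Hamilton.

16

Checking several routes:
Napier-Christchurch-Queenstown-Nelson-Hamilton: 9 + 7 + 4 + 2 = 22
Napier-Christchurch-Nelson-Hamilton: 9 + 5 + 2 = 16
Napier-Christchurch-Queenstown-Hamilton: 9 + 7 + 4 = 20
Napier-Christchurch-Hamilton: 9 + 8 = 17
Napier-Christchurch-Nelson-Dunedin-Hamilton: 9 + 5 + 1 + 7 = 22
The minimum is 16 mi.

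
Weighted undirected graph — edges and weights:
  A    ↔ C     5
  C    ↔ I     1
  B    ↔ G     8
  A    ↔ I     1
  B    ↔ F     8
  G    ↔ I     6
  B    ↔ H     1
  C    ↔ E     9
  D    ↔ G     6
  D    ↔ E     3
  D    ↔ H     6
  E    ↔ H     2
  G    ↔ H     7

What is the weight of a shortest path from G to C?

7

Some routes from G to C:
G -> D -> E -> C: 6 + 3 + 9 = 18
G -> I -> A -> C: 6 + 1 + 5 = 12
G -> H -> E -> C: 7 + 2 + 9 = 18
G -> I -> C: 6 + 1 = 7
The minimum is 7.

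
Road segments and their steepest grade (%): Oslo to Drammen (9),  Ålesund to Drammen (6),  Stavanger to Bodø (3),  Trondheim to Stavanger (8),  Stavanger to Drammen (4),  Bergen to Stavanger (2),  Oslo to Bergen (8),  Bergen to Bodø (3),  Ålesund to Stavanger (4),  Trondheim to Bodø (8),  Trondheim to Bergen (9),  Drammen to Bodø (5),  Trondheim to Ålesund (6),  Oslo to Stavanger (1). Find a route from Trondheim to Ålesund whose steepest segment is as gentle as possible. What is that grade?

A few of the Trondheim→Ålesund routes:
Trondheim -> Bodø -> Stavanger -> Drammen -> Ålesund: max(8, 3, 4, 6) = 8
Trondheim -> Ålesund: max(6) = 6
Trondheim -> Bodø -> Stavanger -> Ålesund: max(8, 3, 4) = 8
Best route has worst link 6%.

6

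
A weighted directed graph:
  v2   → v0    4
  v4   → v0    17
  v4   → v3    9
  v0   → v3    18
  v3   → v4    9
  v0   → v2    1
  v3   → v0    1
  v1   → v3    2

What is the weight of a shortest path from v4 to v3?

Routes from v4 to v3:
v4-v0-v3: 17 + 18 = 35
v4-v3: 9
Shortest: 9.

9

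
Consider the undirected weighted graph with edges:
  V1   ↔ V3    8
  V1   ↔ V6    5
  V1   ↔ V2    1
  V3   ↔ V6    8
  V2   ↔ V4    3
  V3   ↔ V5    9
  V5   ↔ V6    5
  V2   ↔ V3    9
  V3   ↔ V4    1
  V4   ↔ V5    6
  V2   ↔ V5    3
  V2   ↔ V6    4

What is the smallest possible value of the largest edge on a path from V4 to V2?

Comparing a few candidate routes:
V4 -> V5 -> V2: max(6, 3) = 6
V4 -> V2: max(3) = 3
V4 -> V5 -> V6 -> V2: max(6, 5, 4) = 6
V4 -> V5 -> V6 -> V1 -> V2: max(6, 5, 5, 1) = 6
Best route has worst link 3.

3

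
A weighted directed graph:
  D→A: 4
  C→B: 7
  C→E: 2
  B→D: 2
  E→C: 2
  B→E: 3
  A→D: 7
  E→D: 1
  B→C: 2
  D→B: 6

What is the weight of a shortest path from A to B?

Candidate routes:
A -> D -> B: 7 + 6 = 13
Best route has total 13.

13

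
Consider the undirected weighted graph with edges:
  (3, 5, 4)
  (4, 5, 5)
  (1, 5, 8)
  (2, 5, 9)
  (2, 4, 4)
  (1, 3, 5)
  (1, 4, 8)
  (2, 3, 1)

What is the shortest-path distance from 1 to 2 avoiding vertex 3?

Candidate routes:
1-5-2: 8 + 9 = 17
1-4-2: 8 + 4 = 12
1-5-4-2: 8 + 5 + 4 = 17
1-4-5-2: 8 + 5 + 9 = 22
The minimum is 12.

12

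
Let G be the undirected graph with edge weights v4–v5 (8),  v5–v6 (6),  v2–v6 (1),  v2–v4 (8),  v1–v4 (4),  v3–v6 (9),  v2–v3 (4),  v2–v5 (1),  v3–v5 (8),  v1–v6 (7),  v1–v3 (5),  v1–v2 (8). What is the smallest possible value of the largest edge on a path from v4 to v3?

5

A few of the v4→v3 routes:
v4→v1→v6→v2→v3: max(4, 7, 1, 4) = 7
v4→v1→v6→v5→v2→v3: max(4, 7, 6, 1, 4) = 7
v4→v1→v3: max(4, 5) = 5
The minimum achievable maximum is 5.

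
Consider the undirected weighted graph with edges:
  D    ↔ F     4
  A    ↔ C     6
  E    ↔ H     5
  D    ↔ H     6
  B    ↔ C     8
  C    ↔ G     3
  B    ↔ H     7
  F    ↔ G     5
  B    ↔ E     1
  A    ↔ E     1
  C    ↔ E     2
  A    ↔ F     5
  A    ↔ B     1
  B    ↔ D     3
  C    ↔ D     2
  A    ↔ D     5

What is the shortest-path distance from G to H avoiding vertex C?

Checking several routes:
G→F→A→B→H: 5 + 5 + 1 + 7 = 18
G→F→D→B→E→H: 5 + 4 + 3 + 1 + 5 = 18
G→F→A→B→E→H: 5 + 5 + 1 + 1 + 5 = 17
G→F→D→H: 5 + 4 + 6 = 15
G→F→A→E→H: 5 + 5 + 1 + 5 = 16
Best route has total 15.

15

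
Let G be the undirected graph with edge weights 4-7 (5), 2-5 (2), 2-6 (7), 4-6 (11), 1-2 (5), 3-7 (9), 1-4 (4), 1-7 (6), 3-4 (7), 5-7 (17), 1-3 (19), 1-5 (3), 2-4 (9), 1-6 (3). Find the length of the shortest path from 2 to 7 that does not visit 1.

14

Candidate routes:
2 - 6 - 4 - 7: 7 + 11 + 5 = 23
2 - 4 - 7: 9 + 5 = 14
2 - 6 - 4 - 3 - 7: 7 + 11 + 7 + 9 = 34
2 - 5 - 7: 2 + 17 = 19
2 - 4 - 3 - 7: 9 + 7 + 9 = 25
Best route has total 14.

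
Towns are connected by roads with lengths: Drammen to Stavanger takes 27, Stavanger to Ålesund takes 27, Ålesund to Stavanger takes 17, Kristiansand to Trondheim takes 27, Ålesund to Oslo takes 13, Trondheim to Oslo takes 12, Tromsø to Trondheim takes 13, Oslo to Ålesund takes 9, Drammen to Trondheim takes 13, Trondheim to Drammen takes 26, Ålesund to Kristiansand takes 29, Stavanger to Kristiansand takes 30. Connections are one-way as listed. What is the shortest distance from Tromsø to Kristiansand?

Paths from Tromsø to Kristiansand:
Tromsø - Trondheim - Drammen - Stavanger - Kristiansand: 13 + 26 + 27 + 30 = 96
Tromsø - Trondheim - Oslo - Ålesund - Kristiansand: 13 + 12 + 9 + 29 = 63
Tromsø - Trondheim - Drammen - Stavanger - Ålesund - Kristiansand: 13 + 26 + 27 + 27 + 29 = 122
Tromsø - Trondheim - Oslo - Ålesund - Stavanger - Kristiansand: 13 + 12 + 9 + 17 + 30 = 81
Shortest: 63.

63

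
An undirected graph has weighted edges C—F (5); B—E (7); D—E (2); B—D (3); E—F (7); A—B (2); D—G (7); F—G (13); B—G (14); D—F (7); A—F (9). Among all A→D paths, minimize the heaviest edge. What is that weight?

3

Checking several routes:
A → B → E → F → D: max(2, 7, 7, 7) = 7
A → B → D: max(2, 3) = 3
A → B → E → D: max(2, 7, 2) = 7
Best route has worst link 3.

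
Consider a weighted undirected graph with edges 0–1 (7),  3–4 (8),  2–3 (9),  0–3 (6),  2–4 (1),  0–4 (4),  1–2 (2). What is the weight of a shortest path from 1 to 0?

Paths from 1 to 0:
1→2→4→0: 2 + 1 + 4 = 7
1→2→3→0: 2 + 9 + 6 = 17
1→2→3→4→0: 2 + 9 + 8 + 4 = 23
1→0: 7
1→2→4→3→0: 2 + 1 + 8 + 6 = 17
Shortest: 7.

7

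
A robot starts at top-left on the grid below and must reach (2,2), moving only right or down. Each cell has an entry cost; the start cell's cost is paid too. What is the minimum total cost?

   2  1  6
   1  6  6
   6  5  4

Path r0c0 r0c1 r1c1 r2c1 r2c2: 2 + 1 + 6 + 5 + 4 = 18.

18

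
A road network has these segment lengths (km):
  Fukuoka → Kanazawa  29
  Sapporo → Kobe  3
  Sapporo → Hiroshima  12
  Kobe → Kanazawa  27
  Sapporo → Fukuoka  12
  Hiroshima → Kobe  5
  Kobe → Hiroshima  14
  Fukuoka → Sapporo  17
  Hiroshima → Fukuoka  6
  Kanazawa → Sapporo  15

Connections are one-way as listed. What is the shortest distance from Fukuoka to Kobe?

Comparing a few candidate routes:
Fukuoka-Sapporo-Hiroshima-Kobe: 17 + 12 + 5 = 34
Fukuoka-Kanazawa-Sapporo-Kobe: 29 + 15 + 3 = 47
Fukuoka-Sapporo-Kobe: 17 + 3 = 20
Best route has total 20 km.

20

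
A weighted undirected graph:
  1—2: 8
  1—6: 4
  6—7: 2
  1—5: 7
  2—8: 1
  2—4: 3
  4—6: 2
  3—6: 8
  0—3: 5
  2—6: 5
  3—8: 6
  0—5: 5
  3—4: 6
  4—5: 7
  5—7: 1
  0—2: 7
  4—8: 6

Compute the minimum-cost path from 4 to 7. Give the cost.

4

Some routes from 4 to 7:
4 → 8 → 2 → 6 → 7: 6 + 1 + 5 + 2 = 14
4 → 5 → 7: 7 + 1 = 8
4 → 6 → 7: 2 + 2 = 4
4 → 6 → 1 → 5 → 7: 2 + 4 + 7 + 1 = 14
4 → 2 → 6 → 7: 3 + 5 + 2 = 10
4 → 3 → 6 → 7: 6 + 8 + 2 = 16
Shortest: 4.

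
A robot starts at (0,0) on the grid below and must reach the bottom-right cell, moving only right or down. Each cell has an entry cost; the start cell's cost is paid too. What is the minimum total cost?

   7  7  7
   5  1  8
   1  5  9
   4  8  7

Path [0,0] → [1,0] → [2,0] → [3,0] → [3,1] → [3,2]: 7 + 5 + 1 + 4 + 8 + 7 = 32.

32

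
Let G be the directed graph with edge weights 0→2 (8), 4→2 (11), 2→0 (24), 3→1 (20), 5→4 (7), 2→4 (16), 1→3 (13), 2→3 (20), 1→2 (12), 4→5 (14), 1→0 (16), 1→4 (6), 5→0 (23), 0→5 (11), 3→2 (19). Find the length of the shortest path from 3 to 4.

Comparing a few candidate routes:
3 → 1 → 0 → 5 → 4: 20 + 16 + 11 + 7 = 54
3 → 2 → 4: 19 + 16 = 35
3 → 1 → 4: 20 + 6 = 26
3 → 1 → 2 → 4: 20 + 12 + 16 = 48
The minimum is 26.

26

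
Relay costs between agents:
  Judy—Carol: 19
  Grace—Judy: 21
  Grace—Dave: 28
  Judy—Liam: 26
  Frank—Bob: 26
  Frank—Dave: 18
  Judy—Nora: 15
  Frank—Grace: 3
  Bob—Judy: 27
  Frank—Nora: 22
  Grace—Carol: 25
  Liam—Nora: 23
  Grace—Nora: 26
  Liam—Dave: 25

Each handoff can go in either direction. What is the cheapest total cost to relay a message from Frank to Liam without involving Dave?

Comparing a few candidate routes:
Frank→Grace→Judy→Liam: 3 + 21 + 26 = 50
Frank→Grace→Nora→Liam: 3 + 26 + 23 = 52
Frank→Grace→Judy→Nora→Liam: 3 + 21 + 15 + 23 = 62
Frank→Grace→Nora→Judy→Liam: 3 + 26 + 15 + 26 = 70
Frank→Nora→Liam: 22 + 23 = 45
Frank→Nora→Judy→Liam: 22 + 15 + 26 = 63
Best route has total 45.

45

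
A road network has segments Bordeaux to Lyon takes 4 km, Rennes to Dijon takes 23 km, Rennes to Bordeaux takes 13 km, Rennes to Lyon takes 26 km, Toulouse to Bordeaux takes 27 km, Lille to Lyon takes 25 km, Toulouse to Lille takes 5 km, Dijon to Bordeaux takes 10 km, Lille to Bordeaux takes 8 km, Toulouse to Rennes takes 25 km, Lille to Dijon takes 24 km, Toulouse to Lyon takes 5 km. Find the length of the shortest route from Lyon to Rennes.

17

Checking several routes:
Lyon - Toulouse - Rennes: 5 + 25 = 30
Lyon - Rennes: 26
Lyon - Bordeaux - Dijon - Rennes: 4 + 10 + 23 = 37
Lyon - Bordeaux - Rennes: 4 + 13 = 17
Lyon - Toulouse - Lille - Bordeaux - Rennes: 5 + 5 + 8 + 13 = 31
Shortest: 17 km.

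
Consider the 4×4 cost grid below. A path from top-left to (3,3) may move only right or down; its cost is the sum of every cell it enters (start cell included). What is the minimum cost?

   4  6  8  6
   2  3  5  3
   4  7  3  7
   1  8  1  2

Path (0,0) (1,0) (1,1) (1,2) (2,2) (3,2) (3,3): 4 + 2 + 3 + 5 + 3 + 1 + 2 = 20.
For comparison, the top-then-right route costs 36.

20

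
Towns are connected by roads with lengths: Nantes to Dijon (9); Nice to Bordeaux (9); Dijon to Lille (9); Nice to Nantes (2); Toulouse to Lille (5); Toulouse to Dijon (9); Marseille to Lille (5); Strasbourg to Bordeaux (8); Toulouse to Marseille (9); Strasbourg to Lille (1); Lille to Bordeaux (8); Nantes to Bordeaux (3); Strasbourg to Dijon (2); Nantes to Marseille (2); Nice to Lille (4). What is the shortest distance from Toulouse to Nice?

9

Comparing a few candidate routes:
Toulouse→Dijon→Strasbourg→Lille→Nice: 9 + 2 + 1 + 4 = 16
Toulouse→Marseille→Nantes→Nice: 9 + 2 + 2 = 13
Toulouse→Lille→Marseille→Nantes→Nice: 5 + 5 + 2 + 2 = 14
Toulouse→Lille→Nice: 5 + 4 = 9
The minimum is 9.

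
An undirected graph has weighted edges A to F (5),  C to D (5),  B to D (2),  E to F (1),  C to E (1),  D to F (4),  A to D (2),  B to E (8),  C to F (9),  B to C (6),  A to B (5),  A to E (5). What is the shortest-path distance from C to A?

6

A few of the C→A routes:
C → D → A: 5 + 2 = 7
C → E → A: 1 + 5 = 6
C → E → F → A: 1 + 1 + 5 = 7
Best route has total 6.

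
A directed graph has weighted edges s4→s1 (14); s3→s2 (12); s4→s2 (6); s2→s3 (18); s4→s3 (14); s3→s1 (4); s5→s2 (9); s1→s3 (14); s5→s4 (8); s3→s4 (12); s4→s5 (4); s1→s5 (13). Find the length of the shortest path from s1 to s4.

21

Paths from s1 to s4:
s1-s5-s4: 13 + 8 = 21
s1-s3-s4: 14 + 12 = 26
s1-s5-s2-s3-s4: 13 + 9 + 18 + 12 = 52
The minimum is 21.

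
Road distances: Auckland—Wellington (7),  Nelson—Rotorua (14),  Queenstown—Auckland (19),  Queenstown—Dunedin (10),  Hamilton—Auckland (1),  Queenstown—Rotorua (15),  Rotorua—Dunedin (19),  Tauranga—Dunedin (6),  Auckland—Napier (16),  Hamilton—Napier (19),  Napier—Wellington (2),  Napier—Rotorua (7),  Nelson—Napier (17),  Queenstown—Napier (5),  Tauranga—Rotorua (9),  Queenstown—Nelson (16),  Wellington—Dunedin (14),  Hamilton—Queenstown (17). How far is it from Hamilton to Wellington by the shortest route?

8

Some routes from Hamilton to Wellington:
Hamilton-Auckland-Napier-Wellington: 1 + 16 + 2 = 19
Hamilton-Napier-Wellington: 19 + 2 = 21
Hamilton-Auckland-Wellington: 1 + 7 = 8
The minimum is 8.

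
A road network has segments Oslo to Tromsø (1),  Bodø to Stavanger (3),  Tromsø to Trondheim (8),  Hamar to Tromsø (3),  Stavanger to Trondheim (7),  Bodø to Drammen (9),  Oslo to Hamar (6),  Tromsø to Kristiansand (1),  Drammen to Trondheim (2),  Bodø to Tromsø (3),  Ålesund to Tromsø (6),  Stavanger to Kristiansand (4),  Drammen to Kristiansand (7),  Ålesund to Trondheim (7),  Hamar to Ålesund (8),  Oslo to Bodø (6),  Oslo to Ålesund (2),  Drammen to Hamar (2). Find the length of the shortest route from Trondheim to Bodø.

10

A few of the Trondheim→Bodø routes:
Trondheim → Drammen → Bodø: 2 + 9 = 11
Trondheim → Tromsø → Bodø: 8 + 3 = 11
Trondheim → Drammen → Hamar → Tromsø → Bodø: 2 + 2 + 3 + 3 = 10
Trondheim → Stavanger → Bodø: 7 + 3 = 10
Shortest: 10 km.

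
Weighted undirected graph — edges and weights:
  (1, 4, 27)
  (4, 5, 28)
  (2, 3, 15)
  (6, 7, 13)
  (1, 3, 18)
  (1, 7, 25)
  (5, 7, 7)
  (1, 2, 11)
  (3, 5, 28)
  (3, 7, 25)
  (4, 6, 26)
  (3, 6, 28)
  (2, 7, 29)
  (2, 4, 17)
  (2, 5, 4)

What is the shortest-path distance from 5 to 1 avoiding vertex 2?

Comparing a few candidate routes:
5→7→3→1: 7 + 25 + 18 = 50
5→3→1: 28 + 18 = 46
5→7→1: 7 + 25 = 32
Best route has total 32.

32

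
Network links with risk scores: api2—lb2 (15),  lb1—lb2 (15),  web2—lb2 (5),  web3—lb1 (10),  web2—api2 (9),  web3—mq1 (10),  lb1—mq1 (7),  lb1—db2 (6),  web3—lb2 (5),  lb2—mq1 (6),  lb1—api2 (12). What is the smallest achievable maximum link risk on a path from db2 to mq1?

Some routes from db2 to mq1:
db2 -> lb1 -> api2 -> web2 -> lb2 -> web3 -> mq1: max(6, 12, 9, 5, 5, 10) = 12
db2 -> lb1 -> api2 -> web2 -> lb2 -> mq1: max(6, 12, 9, 5, 6) = 12
db2 -> lb1 -> web3 -> mq1: max(6, 10, 10) = 10
db2 -> lb1 -> mq1: max(6, 7) = 7
db2 -> lb1 -> web3 -> lb2 -> mq1: max(6, 10, 5, 6) = 10
Smallest bottleneck: 7.

7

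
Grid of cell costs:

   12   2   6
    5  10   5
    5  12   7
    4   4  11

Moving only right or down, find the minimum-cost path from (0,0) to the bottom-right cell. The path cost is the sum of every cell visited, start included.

41

Take r0c0 r1c0 r2c0 r3c0 r3c1 r3c2 for a total of 12 + 5 + 5 + 4 + 4 + 11 = 41.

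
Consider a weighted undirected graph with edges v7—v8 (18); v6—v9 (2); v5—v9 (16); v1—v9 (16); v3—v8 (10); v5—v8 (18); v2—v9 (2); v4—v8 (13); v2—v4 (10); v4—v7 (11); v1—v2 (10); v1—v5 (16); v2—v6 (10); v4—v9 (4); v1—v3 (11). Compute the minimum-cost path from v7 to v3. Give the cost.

28

Some routes from v7 to v3:
v7-v8-v3: 18 + 10 = 28
v7-v4-v8-v3: 11 + 13 + 10 = 34
v7-v4-v9-v2-v1-v3: 11 + 4 + 2 + 10 + 11 = 38
Shortest: 28.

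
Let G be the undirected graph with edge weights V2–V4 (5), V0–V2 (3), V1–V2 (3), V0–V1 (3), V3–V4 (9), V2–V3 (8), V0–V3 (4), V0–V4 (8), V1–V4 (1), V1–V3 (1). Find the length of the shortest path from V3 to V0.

4

Comparing a few candidate routes:
V3 - V1 - V2 - V0: 1 + 3 + 3 = 7
V3 - V1 - V4 - V0: 1 + 1 + 8 = 10
V3 - V0: 4
V3 - V1 - V4 - V2 - V0: 1 + 1 + 5 + 3 = 10
V3 - V1 - V0: 1 + 3 = 4
Shortest: 4.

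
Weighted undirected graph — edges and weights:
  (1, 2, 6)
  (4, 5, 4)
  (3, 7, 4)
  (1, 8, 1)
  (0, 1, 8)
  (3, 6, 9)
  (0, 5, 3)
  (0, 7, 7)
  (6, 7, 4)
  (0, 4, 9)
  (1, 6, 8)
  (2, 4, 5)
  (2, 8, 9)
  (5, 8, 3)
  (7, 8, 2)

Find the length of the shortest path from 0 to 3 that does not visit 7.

24

A few of the 0→3 routes:
0 -> 4 -> 5 -> 8 -> 1 -> 6 -> 3: 9 + 4 + 3 + 1 + 8 + 9 = 34
0 -> 5 -> 8 -> 2 -> 1 -> 6 -> 3: 3 + 3 + 9 + 6 + 8 + 9 = 38
0 -> 5 -> 8 -> 1 -> 6 -> 3: 3 + 3 + 1 + 8 + 9 = 24
0 -> 1 -> 6 -> 3: 8 + 8 + 9 = 25
0 -> 5 -> 4 -> 2 -> 1 -> 6 -> 3: 3 + 4 + 5 + 6 + 8 + 9 = 35
0 -> 4 -> 2 -> 1 -> 6 -> 3: 9 + 5 + 6 + 8 + 9 = 37
The minimum is 24.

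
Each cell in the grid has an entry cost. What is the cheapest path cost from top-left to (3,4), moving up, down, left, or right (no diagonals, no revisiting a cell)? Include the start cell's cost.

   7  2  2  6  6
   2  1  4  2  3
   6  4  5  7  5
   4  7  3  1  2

One optimal route is [0,0] [0,1] [1,1] [1,2] [2,2] [3,2] [3,3] [3,4].
Its cost is 7 + 2 + 1 + 4 + 5 + 3 + 1 + 2 = 25.

25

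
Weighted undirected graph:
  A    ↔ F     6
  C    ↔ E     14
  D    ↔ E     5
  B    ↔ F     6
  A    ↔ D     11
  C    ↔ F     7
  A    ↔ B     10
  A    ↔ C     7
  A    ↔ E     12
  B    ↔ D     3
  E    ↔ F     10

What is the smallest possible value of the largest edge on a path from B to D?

Comparing a few candidate routes:
B-A-C-F-E-D: max(10, 7, 7, 10, 5) = 10
B-A-F-E-D: max(10, 6, 10, 5) = 10
B-D: max(3) = 3
B-F-E-D: max(6, 10, 5) = 10
B-F-C-A-D: max(6, 7, 7, 11) = 11
B-A-D: max(10, 11) = 11
Best route has worst link 3.

3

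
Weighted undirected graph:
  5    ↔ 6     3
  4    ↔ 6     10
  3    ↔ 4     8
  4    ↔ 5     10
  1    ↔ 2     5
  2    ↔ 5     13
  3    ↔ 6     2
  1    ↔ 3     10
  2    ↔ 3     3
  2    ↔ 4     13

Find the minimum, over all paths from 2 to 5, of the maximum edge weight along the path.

Checking several routes:
2 → 1 → 3 → 4 → 5: max(5, 10, 8, 10) = 10
2 → 3 → 4 → 5: max(3, 8, 10) = 10
2 → 3 → 6 → 5: max(3, 2, 3) = 3
2 → 3 → 4 → 6 → 5: max(3, 8, 10, 3) = 10
2 → 3 → 6 → 4 → 5: max(3, 2, 10, 10) = 10
The minimum achievable maximum is 3.

3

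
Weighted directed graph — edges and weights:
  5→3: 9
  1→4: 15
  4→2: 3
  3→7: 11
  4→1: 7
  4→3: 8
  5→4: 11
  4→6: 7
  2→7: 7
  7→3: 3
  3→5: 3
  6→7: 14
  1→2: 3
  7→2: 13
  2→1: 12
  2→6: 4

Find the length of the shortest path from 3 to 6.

A few of the 3→6 routes:
3→5→4→6: 3 + 11 + 7 = 21
3→5→4→1→2→6: 3 + 11 + 7 + 3 + 4 = 28
3→5→4→2→6: 3 + 11 + 3 + 4 = 21
Best route has total 21.

21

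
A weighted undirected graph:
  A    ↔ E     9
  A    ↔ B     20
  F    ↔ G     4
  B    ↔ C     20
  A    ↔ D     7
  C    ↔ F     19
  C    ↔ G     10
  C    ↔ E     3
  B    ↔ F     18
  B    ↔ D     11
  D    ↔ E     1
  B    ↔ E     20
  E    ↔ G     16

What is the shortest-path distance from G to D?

Some routes from G to D:
G→C→E→D: 10 + 3 + 1 = 14
G→F→B→D: 4 + 18 + 11 = 33
G→C→E→A→D: 10 + 3 + 9 + 7 = 29
G→E→D: 16 + 1 = 17
G→E→A→D: 16 + 9 + 7 = 32
G→F→C→E→D: 4 + 19 + 3 + 1 = 27
Shortest: 14.

14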